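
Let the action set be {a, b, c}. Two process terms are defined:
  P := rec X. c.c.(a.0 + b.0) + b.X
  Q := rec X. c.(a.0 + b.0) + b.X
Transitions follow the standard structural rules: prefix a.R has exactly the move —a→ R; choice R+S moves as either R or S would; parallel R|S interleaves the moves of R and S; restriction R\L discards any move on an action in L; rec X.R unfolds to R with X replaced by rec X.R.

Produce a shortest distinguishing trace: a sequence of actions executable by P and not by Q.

LTS(P): 4 reachable states
  u0 = rec X. c.c.(a.0 + b.0) + b.X has moves -b-> u0, -c-> u1
  u1 = c.(a.0 + b.0) has moves -c-> u2
  u2 = a.0 + b.0 has moves -a-> u3, -b-> u3
  u3 = 0 has moves ·
LTS(Q): 3 reachable states
  v0 = rec X. c.(a.0 + b.0) + b.X has moves -b-> v0, -c-> v1
  v1 = a.0 + b.0 has moves -a-> v2, -b-> v2
  v2 = 0 has moves ·
Run σ = ⟨cc⟩ on P: start {u0}
  step 1 (c): {u1}
  step 2 (c): {u2}
  ✓ P
Run σ = ⟨cc⟩ on Q: start {v0}
  step 1 (c): {v1}
  step 2 (c): ∅  — Q cannot continue

cc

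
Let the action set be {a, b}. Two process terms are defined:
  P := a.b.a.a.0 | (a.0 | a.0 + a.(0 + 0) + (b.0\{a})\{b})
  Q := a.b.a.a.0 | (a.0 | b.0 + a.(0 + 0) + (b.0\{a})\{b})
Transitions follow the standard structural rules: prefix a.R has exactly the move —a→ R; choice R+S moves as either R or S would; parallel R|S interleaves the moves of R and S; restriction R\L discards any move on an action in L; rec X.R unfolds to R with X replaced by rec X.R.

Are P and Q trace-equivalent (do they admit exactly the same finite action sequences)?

Reachable graph of P (25 states):
  p0 = a.b.a.a.0 | (a.0 | a.0 + a.(0 + 0) + (b.0\{a})\{b}) → --a--▸ p1, --a--▸ p2, --a--▸ p3, --a--▸ p4
  p1 = a.b.a.a.0 | (0 + 0) → --a--▸ p5
  p2 = a.b.a.a.0 | (0 | a.0) → --a--▸ p6, --a--▸ p7
  p3 = a.b.a.a.0 | (a.0 | 0) → --a--▸ p6, --a--▸ p8
  p4 = b.a.a.0 | (a.0 | a.0 + a.(0 + 0) + (b.0\{a})\{b}) → --a--▸ p5, --a--▸ p7, --a--▸ p8, --b--▸ p9
  p5 = b.a.a.0 | (0 + 0) → --b--▸ p10
  p6 = a.b.a.a.0 | (0 | 0) → --a--▸ p11
  p7 = b.a.a.0 | (0 | a.0) → --a--▸ p11, --b--▸ p12
  p8 = b.a.a.0 | (a.0 | 0) → --a--▸ p11, --b--▸ p13
  p9 = a.a.0 | (a.0 | a.0 + a.(0 + 0) + (b.0\{a})\{b}) → --a--▸ p10, --a--▸ p12, --a--▸ p13, --a--▸ p14
  p10 = a.a.0 | (0 + 0) → --a--▸ p15
  p11 = b.a.a.0 | (0 | 0) → --b--▸ p16
  p12 = a.a.0 | (0 | a.0) → --a--▸ p16, --a--▸ p17
  p13 = a.a.0 | (a.0 | 0) → --a--▸ p16, --a--▸ p18
  p14 = a.0 | (a.0 | a.0 + a.(0 + 0) + (b.0\{a})\{b}) → --a--▸ p15, --a--▸ p17, --a--▸ p18, --a--▸ p19
  p15 = a.0 | (0 + 0) → --a--▸ p20
  p16 = a.a.0 | (0 | 0) → --a--▸ p21
  p17 = a.0 | (0 | a.0) → --a--▸ p21, --a--▸ p22
  p18 = a.0 | (a.0 | 0) → --a--▸ p21, --a--▸ p23
  p19 = 0 | (a.0 | a.0 + a.(0 + 0) + (b.0\{a})\{b}) → --a--▸ p20, --a--▸ p22, --a--▸ p23
  p20 = 0 | (0 + 0) → ·
  p21 = a.0 | (0 | 0) → --a--▸ p24
  p22 = 0 | (0 | a.0) → --a--▸ p24
  p23 = 0 | (a.0 | 0) → --a--▸ p24
  p24 = 0 | (0 | 0) → ·
Reachable graph of Q (25 states):
  q0 = a.b.a.a.0 | (a.0 | b.0 + a.(0 + 0) + (b.0\{a})\{b}) → --a--▸ q1, --a--▸ q2, --a--▸ q3, --b--▸ q4
  q1 = a.b.a.a.0 | (0 + 0) → --a--▸ q5
  q2 = a.b.a.a.0 | (0 | b.0) → --a--▸ q6, --b--▸ q7
  q3 = b.a.a.0 | (a.0 | b.0 + a.(0 + 0) + (b.0\{a})\{b}) → --a--▸ q5, --a--▸ q6, --b--▸ q8, --b--▸ q9
  q4 = a.b.a.a.0 | (a.0 | 0) → --a--▸ q7, --a--▸ q9
  q5 = b.a.a.0 | (0 + 0) → --b--▸ q10
  q6 = b.a.a.0 | (0 | b.0) → --b--▸ q11, --b--▸ q12
  q7 = a.b.a.a.0 | (0 | 0) → --a--▸ q12
  q8 = a.a.0 | (a.0 | b.0 + a.(0 + 0) + (b.0\{a})\{b}) → --a--▸ q10, --a--▸ q11, --a--▸ q13, --b--▸ q14
  q9 = b.a.a.0 | (a.0 | 0) → --a--▸ q12, --b--▸ q14
  q10 = a.a.0 | (0 + 0) → --a--▸ q15
  q11 = a.a.0 | (0 | b.0) → --a--▸ q16, --b--▸ q17
  q12 = b.a.a.0 | (0 | 0) → --b--▸ q17
  q13 = a.0 | (a.0 | b.0 + a.(0 + 0) + (b.0\{a})\{b}) → --a--▸ q15, --a--▸ q16, --a--▸ q18, --b--▸ q19
  q14 = a.a.0 | (a.0 | 0) → --a--▸ q17, --a--▸ q19
  q15 = a.0 | (0 + 0) → --a--▸ q20
  q16 = a.0 | (0 | b.0) → --a--▸ q21, --b--▸ q22
  q17 = a.a.0 | (0 | 0) → --a--▸ q22
  q18 = 0 | (a.0 | b.0 + a.(0 + 0) + (b.0\{a})\{b}) → --a--▸ q20, --a--▸ q21, --b--▸ q23
  q19 = a.0 | (a.0 | 0) → --a--▸ q22, --a--▸ q23
  q20 = 0 | (0 + 0) → ·
  q21 = 0 | (0 | b.0) → --b--▸ q24
  q22 = a.0 | (0 | 0) → --a--▸ q24
  q23 = 0 | (a.0 | 0) → --a--▸ q24
  q24 = 0 | (0 | 0) → ·
Run σ = ⟨aaa⟩ on P: start {p0}
  step 1 (a): {p1, p2, p3, p4}
  step 2 (a): {p5, p6, p7, p8}
  step 3 (a): {p11}
  P completes σ.
Run σ = ⟨aaa⟩ on Q: start {q0}
  step 1 (a): {q1, q2, q3}
  step 2 (a): {q5, q6}
  step 3 (a): no successor for Q

traces(P) ≠ traces(Q) — witness ⟨aaa⟩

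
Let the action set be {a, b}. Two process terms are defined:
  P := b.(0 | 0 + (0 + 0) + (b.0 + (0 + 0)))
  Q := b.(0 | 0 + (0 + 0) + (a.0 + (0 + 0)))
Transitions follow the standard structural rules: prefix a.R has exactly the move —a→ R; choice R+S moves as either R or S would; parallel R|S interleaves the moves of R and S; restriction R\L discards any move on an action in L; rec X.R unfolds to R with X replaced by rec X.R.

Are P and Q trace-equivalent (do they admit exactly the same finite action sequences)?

P's transition system — 3 states:
  s0 = b.(0 | 0 + (0 + 0) + (b.0 + (0 + 0))) has moves -b-> s1
  s1 = 0 | 0 + (0 + 0) + (b.0 + (0 + 0)) has moves -b-> s2
  s2 = 0 has moves stopped
Q's transition system — 3 states:
  t0 = b.(0 | 0 + (0 + 0) + (a.0 + (0 + 0))) has moves -b-> t1
  t1 = 0 | 0 + (0 + 0) + (a.0 + (0 + 0)) has moves -a-> t2
  t2 = 0 has moves stopped
Executing bb from P (initial set {s0}):
  after b @ step 1: {s1}
  after b @ step 2: {s2}
  P completes σ.
Executing bb from Q (initial set {t0}):
  after b @ step 1: {t1}
  after b @ step 2: ∅ (Q stuck)

NO — witness ⟨bb⟩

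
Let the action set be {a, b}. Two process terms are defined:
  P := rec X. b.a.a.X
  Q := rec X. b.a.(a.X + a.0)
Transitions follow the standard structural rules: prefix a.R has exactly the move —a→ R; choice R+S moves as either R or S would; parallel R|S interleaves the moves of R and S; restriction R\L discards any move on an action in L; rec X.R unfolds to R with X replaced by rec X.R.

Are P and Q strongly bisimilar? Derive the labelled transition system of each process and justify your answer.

Reachable graph of P (3 states):
  s0 = rec X. b.a.a.X → ··b··> s1
  s1 = a.a.(rec X. b.a.a.X) → ··a··> s2
  s2 = a.(rec X. b.a.a.X) → ··a··> s0
Reachable graph of Q (4 states):
  t0 = rec X. b.a.(a.X + a.0) → ··b··> t1
  t1 = a.(a.(rec X. b.a.(a.X + a.0)) + a.0) → ··a··> t2
  t2 = a.(rec X. b.a.(a.X + a.0)) + a.0 → ··a··> t0, ··a··> t3
  t3 = 0 → stopped
Partition-refinement fixed point:
  B0 = {s0}
  B1 = {s1}
  B2 = {s2}
  B3 = {t0}
  B4 = {t1}
  B5 = {t2}
  B6 = {t3}
s0 ∈ B0, t0 ∈ B3 → different blocks

P ≁ Q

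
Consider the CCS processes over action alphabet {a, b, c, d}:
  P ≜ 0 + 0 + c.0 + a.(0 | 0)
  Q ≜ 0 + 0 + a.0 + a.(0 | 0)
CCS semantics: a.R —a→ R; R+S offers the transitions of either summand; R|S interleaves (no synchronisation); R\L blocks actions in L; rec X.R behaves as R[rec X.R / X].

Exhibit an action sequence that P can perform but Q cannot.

LTS(P): 3 reachable states
  s0 = 0 + 0 + c.0 + a.(0 | 0) | —a→ s1, —c→ s2
  s1 = 0 | 0 | ·
  s2 = 0 | ·
LTS(Q): 3 reachable states
  t0 = 0 + 0 + a.0 + a.(0 | 0) | —a→ t1, —a→ t2
  t1 = 0 | ·
  t2 = 0 | 0 | ·
Executing c from P (initial set {s0}):
  step 1 (c): {s2}
  P completes σ.
Executing c from Q (initial set {t0}):
  step 1 (c): ∅  — Q cannot continue

c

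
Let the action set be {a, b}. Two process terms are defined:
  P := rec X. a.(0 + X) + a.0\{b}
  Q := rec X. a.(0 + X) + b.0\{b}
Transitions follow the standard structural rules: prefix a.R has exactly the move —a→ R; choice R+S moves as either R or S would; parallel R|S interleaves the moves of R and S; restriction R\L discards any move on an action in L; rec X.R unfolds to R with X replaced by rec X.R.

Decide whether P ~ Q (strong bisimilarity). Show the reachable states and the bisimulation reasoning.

P's transition system — 3 states:
  m0 = rec X. a.(0 + X) + a.0\{b} has moves =a=> m1, =a=> m2
  m1 = 0 + (rec X. a.(0 + X) + a.0\{b}) has moves =a=> m1, =a=> m2
  m2 = 0\{b} has moves stopped
Q's transition system — 3 states:
  n0 = rec X. a.(0 + X) + b.0\{b} has moves =a=> n1, =b=> n2
  n1 = 0 + (rec X. a.(0 + X) + b.0\{b}) has moves =a=> n1, =b=> n2
  n2 = 0\{b} has moves stopped
Bisimilarity quotient blocks:
  B0 = {m0, m1}
  B1 = {m2, n2}
  B2 = {n0, n1}
m0 ∈ B0, n0 ∈ B2 → different blocks

not bisimilar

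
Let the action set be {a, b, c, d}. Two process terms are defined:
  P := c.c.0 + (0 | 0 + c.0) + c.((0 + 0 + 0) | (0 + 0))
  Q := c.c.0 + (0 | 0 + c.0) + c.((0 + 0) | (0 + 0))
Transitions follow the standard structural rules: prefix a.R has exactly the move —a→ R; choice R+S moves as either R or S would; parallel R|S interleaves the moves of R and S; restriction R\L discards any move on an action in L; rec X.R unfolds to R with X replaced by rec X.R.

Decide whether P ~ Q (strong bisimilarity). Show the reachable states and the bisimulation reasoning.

YES

P's transition system — 4 states:
  p0 = c.c.0 + (0 | 0 + c.0) + c.((0 + 0 + 0) | (0 + 0)) :: —c→ p1, —c→ p2, —c→ p3
  p1 = (0 + 0 + 0) | (0 + 0) :: ·
  p2 = 0 :: ·
  p3 = c.0 :: —c→ p2
Q's transition system — 4 states:
  q0 = c.c.0 + (0 | 0 + c.0) + c.((0 + 0) | (0 + 0)) :: —c→ q1, —c→ q2, —c→ q3
  q1 = (0 + 0) | (0 + 0) :: ·
  q2 = 0 :: ·
  q3 = c.0 :: —c→ q2
Coarsest stable partition (strong bisimilarity classes):
  B0 = {p0, q0}
  B1 = {p3, q3}
  B2 = {p1, p2, q1, q2}
p0 ∈ B0, q0 ∈ B0 → same block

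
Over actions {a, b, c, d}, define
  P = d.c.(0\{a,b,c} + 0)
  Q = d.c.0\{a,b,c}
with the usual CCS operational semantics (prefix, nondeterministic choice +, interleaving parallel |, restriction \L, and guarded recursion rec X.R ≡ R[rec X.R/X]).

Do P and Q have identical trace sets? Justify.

trace-equivalent

LTS(P): 3 reachable states
  s0 = d.c.(0\{a,b,c} + 0) :: =d=> s1
  s1 = c.(0\{a,b,c} + 0) :: =c=> s2
  s2 = 0\{a,b,c} + 0 :: ∅
LTS(Q): 3 reachable states
  t0 = d.c.0\{a,b,c} :: =d=> t1
  t1 = c.0\{a,b,c} :: =c=> t2
  t2 = 0\{a,b,c} :: ∅
Coarsest stable partition (strong bisimilarity classes):
  B0 = {s0, t0}
  B1 = {s1, t1}
  B2 = {s2, t2}
s0 ∈ B0, t0 ∈ B0 → same block
Bisimilar ⇒ trace-equivalent.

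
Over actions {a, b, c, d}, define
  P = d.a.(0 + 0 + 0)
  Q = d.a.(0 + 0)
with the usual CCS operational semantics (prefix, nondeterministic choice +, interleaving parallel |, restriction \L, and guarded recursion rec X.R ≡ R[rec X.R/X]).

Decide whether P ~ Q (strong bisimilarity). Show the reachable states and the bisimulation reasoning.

bisimilar

Reachable graph of P (3 states):
  u0 = d.a.(0 + 0 + 0) → --d--▸ u1
  u1 = a.(0 + 0 + 0) → --a--▸ u2
  u2 = 0 + 0 + 0 → deadlocked
Reachable graph of Q (3 states):
  v0 = d.a.(0 + 0) → --d--▸ v1
  v1 = a.(0 + 0) → --a--▸ v2
  v2 = 0 + 0 → deadlocked
Coarsest stable partition (strong bisimilarity classes):
  B0 = {u0, v0}
  B1 = {u1, v1}
  B2 = {u2, v2}
u0 ∈ B0, v0 ∈ B0 → same block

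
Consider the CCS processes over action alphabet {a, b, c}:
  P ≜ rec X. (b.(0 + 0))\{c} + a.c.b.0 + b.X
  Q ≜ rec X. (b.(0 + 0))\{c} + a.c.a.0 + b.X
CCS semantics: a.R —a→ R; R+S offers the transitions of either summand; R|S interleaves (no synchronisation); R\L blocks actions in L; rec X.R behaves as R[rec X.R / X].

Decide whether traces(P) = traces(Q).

NO — witness ⟨acb⟩

P's transition system — 5 states:
  s0 = rec X. (b.(0 + 0))\{c} + a.c.b.0 + b.X ⊢ ··a··> s1, ··b··> s0, ··b··> s2
  s1 = c.b.0 ⊢ ··c··> s3
  s2 = (0 + 0)\{c} ⊢ (no moves)
  s3 = b.0 ⊢ ··b··> s4
  s4 = 0 ⊢ (no moves)
Q's transition system — 5 states:
  t0 = rec X. (b.(0 + 0))\{c} + a.c.a.0 + b.X ⊢ ··a··> t1, ··b··> t0, ··b··> t2
  t1 = c.a.0 ⊢ ··c··> t3
  t2 = (0 + 0)\{c} ⊢ (no moves)
  t3 = a.0 ⊢ ··a··> t4
  t4 = 0 ⊢ (no moves)
Executing acb from P (initial set {s0}):
  [1] a ⇒ {s1}
  [2] c ⇒ {s3}
  [3] b ⇒ {s4}
  ✓ P
Executing acb from Q (initial set {t0}):
  [1] a ⇒ {t1}
  [2] c ⇒ {t3}
  [3] b ⇒ ∅ (Q stuck)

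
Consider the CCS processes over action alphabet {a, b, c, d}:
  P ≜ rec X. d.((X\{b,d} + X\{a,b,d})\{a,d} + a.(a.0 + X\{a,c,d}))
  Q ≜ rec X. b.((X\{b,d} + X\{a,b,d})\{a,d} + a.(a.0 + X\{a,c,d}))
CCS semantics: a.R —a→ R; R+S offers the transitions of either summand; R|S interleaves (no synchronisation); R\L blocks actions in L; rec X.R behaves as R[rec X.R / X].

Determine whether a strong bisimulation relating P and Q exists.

Reachable graph of P (4 states):
  u0 = rec X. d.((X\{b,d} + X\{a,b,d})\{a,d} + a.(a.0 + X\{a,c,d})) :: -d-> u1
  u1 = ((rec X. d.((X\{b,d} + X\{a,b,d})\{a,d} + a.(a.0 + X\{a,c,d})))\{b,d} + (rec X. d.((X\{b,d} + X\{a,b,d})\{a,d} + a.(a.0 + X\{a,c,d})))\{a,b,d})\{a,d} + a.(a.0 + (rec X. d.((X\{b,d} + X\{a,b,d})\{a,d} + a.(a.0 + X\{a,c,d})))\{a,c,d}) :: -a-> u2
  u2 = a.0 + (rec X. d.((X\{b,d} + X\{a,b,d})\{a,d} + a.(a.0 + X\{a,c,d})))\{a,c,d} :: -a-> u3
  u3 = 0 :: (no moves)
Reachable graph of Q (5 states):
  v0 = rec X. b.((X\{b,d} + X\{a,b,d})\{a,d} + a.(a.0 + X\{a,c,d})) :: -b-> v1
  v1 = ((rec X. b.((X\{b,d} + X\{a,b,d})\{a,d} + a.(a.0 + X\{a,c,d})))\{b,d} + (rec X. b.((X\{b,d} + X\{a,b,d})\{a,d} + a.(a.0 + X\{a,c,d})))\{a,b,d})\{a,d} + a.(a.0 + (rec X. b.((X\{b,d} + X\{a,b,d})\{a,d} + a.(a.0 + X\{a,c,d})))\{a,c,d}) :: -a-> v2
  v2 = a.0 + (rec X. b.((X\{b,d} + X\{a,b,d})\{a,d} + a.(a.0 + X\{a,c,d})))\{a,c,d} :: -a-> v3, -b-> v4
  v3 = 0 :: (no moves)
  v4 = (((rec X. b.((X\{b,d} + X\{a,b,d})\{a,d} + a.(a.0 + X\{a,c,d})))\{b,d} + (rec X. b.((X\{b,d} + X\{a,b,d})\{a,d} + a.(a.0 + X\{a,c,d})))\{a,b,d})\{a,d} + a.(a.0 + (rec X. b.((X\{b,d} + X\{a,b,d})\{a,d} + a.(a.0 + X\{a,c,d})))\{a,c,d}))\{a,c,d} :: (no moves)
Bisimilarity quotient blocks:
  B0 = {u0}
  B1 = {u1}
  B2 = {u2}
  B3 = {u3, v3, v4}
  B4 = {v0}
  B5 = {v1}
  B6 = {v2}
u0 ∈ B0, v0 ∈ B4 → different blocks

NO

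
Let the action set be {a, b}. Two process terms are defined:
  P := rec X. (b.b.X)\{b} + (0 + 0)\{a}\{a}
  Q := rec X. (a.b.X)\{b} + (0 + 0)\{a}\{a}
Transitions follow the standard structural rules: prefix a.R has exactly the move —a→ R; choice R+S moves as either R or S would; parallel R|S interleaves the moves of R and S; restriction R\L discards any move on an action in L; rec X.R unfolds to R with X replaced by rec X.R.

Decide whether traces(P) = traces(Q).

LTS(P): 1 reachable states
  u0 = rec X. (b.b.X)\{b} + (0 + 0)\{a}\{a} → ·
LTS(Q): 2 reachable states
  v0 = rec X. (a.b.X)\{b} + (0 + 0)\{a}\{a} → -a-> v1
  v1 = (b.(rec X. (a.b.X)\{b} + (0 + 0)\{a}\{a}))\{b} → ·
Run σ = ⟨a⟩ on Q: start {v0}
  after a @ step 1: {v1}
  Q completes σ.
Run σ = ⟨a⟩ on P: start {u0}
  after a @ step 1: ∅ (P stuck)

traces(P) ≠ traces(Q) — witness ⟨a⟩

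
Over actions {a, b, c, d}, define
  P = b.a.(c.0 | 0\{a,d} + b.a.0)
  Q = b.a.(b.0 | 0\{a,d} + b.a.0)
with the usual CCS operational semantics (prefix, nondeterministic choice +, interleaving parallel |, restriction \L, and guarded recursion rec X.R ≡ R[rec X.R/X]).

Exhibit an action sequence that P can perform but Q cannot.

bac

LTS(P): 6 reachable states
  p0 = b.a.(c.0 | 0\{a,d} + b.a.0) ⊢ —b→ p1
  p1 = a.(c.0 | 0\{a,d} + b.a.0) ⊢ —a→ p2
  p2 = c.0 | 0\{a,d} + b.a.0 ⊢ —b→ p3, —c→ p4
  p3 = a.0 ⊢ —a→ p5
  p4 = 0 | 0\{a,d} ⊢ ∅
  p5 = 0 ⊢ ∅
LTS(Q): 6 reachable states
  q0 = b.a.(b.0 | 0\{a,d} + b.a.0) ⊢ —b→ q1
  q1 = a.(b.0 | 0\{a,d} + b.a.0) ⊢ —a→ q2
  q2 = b.0 | 0\{a,d} + b.a.0 ⊢ —b→ q3, —b→ q4
  q3 = 0 | 0\{a,d} ⊢ ∅
  q4 = a.0 ⊢ —a→ q5
  q5 = 0 ⊢ ∅
Trace ⟨bac⟩ through P, begin at {p0}:
  after b @ step 1: {p1}
  after a @ step 2: {p2}
  after c @ step 3: {p4}
  ✓ P
Trace ⟨bac⟩ through Q, begin at {q0}:
  after b @ step 1: {q1}
  after a @ step 2: {q2}
  after c @ step 3: ∅  — Q cannot continue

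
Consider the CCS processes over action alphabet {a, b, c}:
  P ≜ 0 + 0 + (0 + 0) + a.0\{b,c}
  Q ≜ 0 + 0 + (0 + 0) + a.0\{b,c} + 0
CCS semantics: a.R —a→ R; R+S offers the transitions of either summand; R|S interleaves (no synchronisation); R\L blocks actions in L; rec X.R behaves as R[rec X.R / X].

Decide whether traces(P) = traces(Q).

traces(P) = traces(Q)

Reachable graph of P (2 states):
  p0 = 0 + 0 + (0 + 0) + a.0\{b,c} has moves —a→ p1
  p1 = 0\{b,c} has moves (no moves)
Reachable graph of Q (2 states):
  q0 = 0 + 0 + (0 + 0) + a.0\{b,c} + 0 has moves —a→ q1
  q1 = 0\{b,c} has moves (no moves)
Coarsest stable partition (strong bisimilarity classes):
  B0 = {p0, q0}
  B1 = {p1, q1}
p0 ∈ B0, q0 ∈ B0 → same block
Bisimilar ⇒ trace-equivalent.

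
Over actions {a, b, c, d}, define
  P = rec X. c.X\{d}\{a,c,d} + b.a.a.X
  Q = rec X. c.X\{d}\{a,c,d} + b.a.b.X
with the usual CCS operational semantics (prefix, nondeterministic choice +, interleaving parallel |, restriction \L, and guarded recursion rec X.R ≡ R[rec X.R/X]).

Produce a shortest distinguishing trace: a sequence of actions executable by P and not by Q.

Reachable graph of P (5 states):
  p0 = rec X. c.X\{d}\{a,c,d} + b.a.a.X :: -b-> p1, -c-> p2
  p1 = a.a.(rec X. c.X\{d}\{a,c,d} + b.a.a.X) :: -a-> p3
  p2 = (rec X. c.X\{d}\{a,c,d} + b.a.a.X)\{d}\{a,c,d} :: -b-> p4
  p3 = a.(rec X. c.X\{d}\{a,c,d} + b.a.a.X) :: -a-> p0
  p4 = (a.a.(rec X. c.X\{d}\{a,c,d} + b.a.a.X))\{d}\{a,c,d} :: ·
Reachable graph of Q (5 states):
  q0 = rec X. c.X\{d}\{a,c,d} + b.a.b.X :: -b-> q1, -c-> q2
  q1 = a.b.(rec X. c.X\{d}\{a,c,d} + b.a.b.X) :: -a-> q3
  q2 = (rec X. c.X\{d}\{a,c,d} + b.a.b.X)\{d}\{a,c,d} :: -b-> q4
  q3 = b.(rec X. c.X\{d}\{a,c,d} + b.a.b.X) :: -b-> q0
  q4 = (a.b.(rec X. c.X\{d}\{a,c,d} + b.a.b.X))\{d}\{a,c,d} :: ·
Executing baa from P (initial set {p0}):
  step 1 (b): {p1}
  step 2 (a): {p3}
  step 3 (a): {p0}
  ✓ P
Executing baa from Q (initial set {q0}):
  step 1 (b): {q1}
  step 2 (a): {q3}
  step 3 (a): no successor for Q

baa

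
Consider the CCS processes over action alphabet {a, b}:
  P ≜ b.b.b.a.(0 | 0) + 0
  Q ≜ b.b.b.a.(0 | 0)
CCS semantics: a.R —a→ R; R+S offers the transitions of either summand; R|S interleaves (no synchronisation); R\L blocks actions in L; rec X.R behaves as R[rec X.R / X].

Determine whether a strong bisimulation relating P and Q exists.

P's transition system — 5 states:
  s0 = b.b.b.a.(0 | 0) + 0 | -b-> s1
  s1 = b.b.a.(0 | 0) | -b-> s2
  s2 = b.a.(0 | 0) | -b-> s3
  s3 = a.(0 | 0) | -a-> s4
  s4 = 0 | 0 | ∅
Q's transition system — 5 states:
  t0 = b.b.b.a.(0 | 0) | -b-> t1
  t1 = b.b.a.(0 | 0) | -b-> t2
  t2 = b.a.(0 | 0) | -b-> t3
  t3 = a.(0 | 0) | -a-> t4
  t4 = 0 | 0 | ∅
Coarsest stable partition (strong bisimilarity classes):
  B0 = {s0, t0}
  B1 = {s1, t1}
  B2 = {s2, t2}
  B3 = {s3, t3}
  B4 = {s4, t4}
s0 ∈ B0, t0 ∈ B0 → same block

P ~ Q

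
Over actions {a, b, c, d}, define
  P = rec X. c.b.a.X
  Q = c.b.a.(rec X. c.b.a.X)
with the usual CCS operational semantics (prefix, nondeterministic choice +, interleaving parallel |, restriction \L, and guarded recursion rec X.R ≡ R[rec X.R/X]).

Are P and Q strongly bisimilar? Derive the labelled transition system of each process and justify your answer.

Reachable graph of P (3 states):
  s0 = rec X. c.b.a.X ⊢ -c-> s1
  s1 = b.a.(rec X. c.b.a.X) ⊢ -b-> s2
  s2 = a.(rec X. c.b.a.X) ⊢ -a-> s0
Reachable graph of Q (4 states):
  t0 = c.b.a.(rec X. c.b.a.X) ⊢ -c-> t1
  t1 = b.a.(rec X. c.b.a.X) ⊢ -b-> t2
  t2 = a.(rec X. c.b.a.X) ⊢ -a-> t3
  t3 = rec X. c.b.a.X ⊢ -c-> t1
Partition-refinement fixed point:
  B0 = {s0, t0, t3}
  B1 = {s1, t1}
  B2 = {s2, t2}
s0 ∈ B0, t0 ∈ B0 → same block

bisimilar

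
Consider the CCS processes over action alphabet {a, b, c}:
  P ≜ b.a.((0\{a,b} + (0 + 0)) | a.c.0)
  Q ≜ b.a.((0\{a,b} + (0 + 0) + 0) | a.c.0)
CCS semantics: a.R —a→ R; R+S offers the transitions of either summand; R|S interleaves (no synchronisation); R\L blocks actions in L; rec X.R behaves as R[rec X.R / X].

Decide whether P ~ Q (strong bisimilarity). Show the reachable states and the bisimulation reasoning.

P ~ Q

Reachable graph of P (5 states):
  p0 = b.a.((0\{a,b} + (0 + 0)) | a.c.0) has moves —b→ p1
  p1 = a.((0\{a,b} + (0 + 0)) | a.c.0) has moves —a→ p2
  p2 = (0\{a,b} + (0 + 0)) | a.c.0 has moves —a→ p3
  p3 = (0\{a,b} + (0 + 0)) | c.0 has moves —c→ p4
  p4 = (0\{a,b} + (0 + 0)) | 0 has moves deadlocked
Reachable graph of Q (5 states):
  q0 = b.a.((0\{a,b} + (0 + 0) + 0) | a.c.0) has moves —b→ q1
  q1 = a.((0\{a,b} + (0 + 0) + 0) | a.c.0) has moves —a→ q2
  q2 = (0\{a,b} + (0 + 0) + 0) | a.c.0 has moves —a→ q3
  q3 = (0\{a,b} + (0 + 0) + 0) | c.0 has moves —c→ q4
  q4 = (0\{a,b} + (0 + 0) + 0) | 0 has moves deadlocked
Bisimilarity quotient blocks:
  B0 = {p0, q0}
  B1 = {p1, q1}
  B2 = {p2, q2}
  B3 = {p3, q3}
  B4 = {p4, q4}
p0 ∈ B0, q0 ∈ B0 → same block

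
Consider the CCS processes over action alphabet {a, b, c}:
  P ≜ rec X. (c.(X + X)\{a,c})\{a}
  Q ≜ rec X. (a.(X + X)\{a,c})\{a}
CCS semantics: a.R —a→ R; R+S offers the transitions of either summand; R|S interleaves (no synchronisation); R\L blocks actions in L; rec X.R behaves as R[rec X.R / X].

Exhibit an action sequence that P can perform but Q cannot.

P's transition system — 2 states:
  p0 = rec X. (c.(X + X)\{a,c})\{a} | --c--▸ p1
  p1 = ((rec X. (c.(X + X)\{a,c})\{a}) + (rec X. (c.(X + X)\{a,c})\{a}))\{a,c}\{a} | ·
Q's transition system — 1 states:
  q0 = rec X. (a.(X + X)\{a,c})\{a} | ·
Executing c from P (initial set {p0}):
  [1] c ⇒ {p1}
  — P admits the full trace.
Executing c from Q (initial set {q0}):
  [1] c ⇒ no successor for Q

c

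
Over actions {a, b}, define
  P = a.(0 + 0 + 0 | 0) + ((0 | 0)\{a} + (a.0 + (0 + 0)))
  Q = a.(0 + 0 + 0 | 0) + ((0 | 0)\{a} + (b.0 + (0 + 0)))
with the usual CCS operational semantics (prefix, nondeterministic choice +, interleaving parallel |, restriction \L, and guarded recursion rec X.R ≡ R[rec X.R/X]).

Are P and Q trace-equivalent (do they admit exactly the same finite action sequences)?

LTS(P): 3 reachable states
  u0 = a.(0 + 0 + 0 | 0) + ((0 | 0)\{a} + (a.0 + (0 + 0))) | -a-> u1, -a-> u2
  u1 = 0 | ∅
  u2 = 0 + 0 + 0 | 0 | ∅
LTS(Q): 3 reachable states
  v0 = a.(0 + 0 + 0 | 0) + ((0 | 0)\{a} + (b.0 + (0 + 0))) | -a-> v1, -b-> v2
  v1 = 0 + 0 + 0 | 0 | ∅
  v2 = 0 | ∅
Trace ⟨b⟩ through Q, begin at {v0}:
  step 1 (b): {v2}
  — Q admits the full trace.
Trace ⟨b⟩ through P, begin at {u0}:
  step 1 (b): ∅  — P cannot continue

traces(P) ≠ traces(Q) — witness ⟨b⟩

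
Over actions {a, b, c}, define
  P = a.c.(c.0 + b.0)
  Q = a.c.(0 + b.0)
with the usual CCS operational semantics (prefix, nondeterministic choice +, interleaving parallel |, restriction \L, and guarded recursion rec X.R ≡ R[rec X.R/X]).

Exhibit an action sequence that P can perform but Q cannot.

acc

P's transition system — 4 states:
  u0 = a.c.(c.0 + b.0) | —a→ u1
  u1 = c.(c.0 + b.0) | —c→ u2
  u2 = c.0 + b.0 | —b→ u3, —c→ u3
  u3 = 0 | stopped
Q's transition system — 4 states:
  v0 = a.c.(0 + b.0) | —a→ v1
  v1 = c.(0 + b.0) | —c→ v2
  v2 = 0 + b.0 | —b→ v3
  v3 = 0 | stopped
Run σ = ⟨acc⟩ on P: start {u0}
  [1] a ⇒ {u1}
  [2] c ⇒ {u2}
  [3] c ⇒ {u3}
  — P admits the full trace.
Run σ = ⟨acc⟩ on Q: start {v0}
  [1] a ⇒ {v1}
  [2] c ⇒ {v2}
  [3] c ⇒ ∅  — Q cannot continue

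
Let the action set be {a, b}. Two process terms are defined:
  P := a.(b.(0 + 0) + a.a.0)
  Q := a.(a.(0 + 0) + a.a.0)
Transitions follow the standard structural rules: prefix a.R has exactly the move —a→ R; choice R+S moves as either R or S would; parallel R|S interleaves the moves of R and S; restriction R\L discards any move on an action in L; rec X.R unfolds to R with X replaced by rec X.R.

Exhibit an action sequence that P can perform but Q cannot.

LTS(P): 5 reachable states
  u0 = a.(b.(0 + 0) + a.a.0) has moves ··a··> u1
  u1 = b.(0 + 0) + a.a.0 has moves ··a··> u2, ··b··> u3
  u2 = a.0 has moves ··a··> u4
  u3 = 0 + 0 has moves (no moves)
  u4 = 0 has moves (no moves)
LTS(Q): 5 reachable states
  v0 = a.(a.(0 + 0) + a.a.0) has moves ··a··> v1
  v1 = a.(0 + 0) + a.a.0 has moves ··a··> v2, ··a··> v3
  v2 = 0 + 0 has moves (no moves)
  v3 = a.0 has moves ··a··> v4
  v4 = 0 has moves (no moves)
Executing ab from P (initial set {u0}):
  [1] a ⇒ {u1}
  [2] b ⇒ {u3}
  P completes σ.
Executing ab from Q (initial set {v0}):
  [1] a ⇒ {v1}
  [2] b ⇒ no successor for Q

ab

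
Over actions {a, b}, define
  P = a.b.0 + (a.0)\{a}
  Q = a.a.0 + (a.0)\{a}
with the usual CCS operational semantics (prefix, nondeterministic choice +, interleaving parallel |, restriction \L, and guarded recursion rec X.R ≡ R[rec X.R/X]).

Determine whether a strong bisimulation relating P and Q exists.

P's transition system — 3 states:
  u0 = a.b.0 + (a.0)\{a} ⊢ -a-> u1
  u1 = b.0 ⊢ -b-> u2
  u2 = 0 ⊢ ·
Q's transition system — 3 states:
  v0 = a.a.0 + (a.0)\{a} ⊢ -a-> v1
  v1 = a.0 ⊢ -a-> v2
  v2 = 0 ⊢ ·
Coarsest stable partition (strong bisimilarity classes):
  B0 = {u0}
  B1 = {u1}
  B2 = {u2, v2}
  B3 = {v0}
  B4 = {v1}
u0 ∈ B0, v0 ∈ B3 → different blocks

NO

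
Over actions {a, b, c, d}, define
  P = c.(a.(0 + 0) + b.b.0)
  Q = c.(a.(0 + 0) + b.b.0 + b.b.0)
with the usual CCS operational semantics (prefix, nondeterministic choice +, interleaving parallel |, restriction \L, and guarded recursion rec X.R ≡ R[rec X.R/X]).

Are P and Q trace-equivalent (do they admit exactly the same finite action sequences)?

YES

LTS(P): 5 reachable states
  s0 = c.(a.(0 + 0) + b.b.0) ⊢ —c→ s1
  s1 = a.(0 + 0) + b.b.0 ⊢ —a→ s2, —b→ s3
  s2 = 0 + 0 ⊢ ∅
  s3 = b.0 ⊢ —b→ s4
  s4 = 0 ⊢ ∅
LTS(Q): 5 reachable states
  t0 = c.(a.(0 + 0) + b.b.0 + b.b.0) ⊢ —c→ t1
  t1 = a.(0 + 0) + b.b.0 + b.b.0 ⊢ —a→ t2, —b→ t3
  t2 = 0 + 0 ⊢ ∅
  t3 = b.0 ⊢ —b→ t4
  t4 = 0 ⊢ ∅
Coarsest stable partition (strong bisimilarity classes):
  B0 = {s0, t0}
  B1 = {s1, t1}
  B2 = {s2, s4, t2, t4}
  B3 = {s3, t3}
s0 ∈ B0, t0 ∈ B0 → same block
Bisimilar ⇒ trace-equivalent.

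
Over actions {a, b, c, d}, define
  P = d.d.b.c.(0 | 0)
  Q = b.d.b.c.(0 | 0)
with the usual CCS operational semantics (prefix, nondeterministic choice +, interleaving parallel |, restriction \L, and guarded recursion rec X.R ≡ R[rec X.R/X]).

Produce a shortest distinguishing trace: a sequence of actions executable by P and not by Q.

P's transition system — 5 states:
  p0 = d.d.b.c.(0 | 0) ⊢ --d--▸ p1
  p1 = d.b.c.(0 | 0) ⊢ --d--▸ p2
  p2 = b.c.(0 | 0) ⊢ --b--▸ p3
  p3 = c.(0 | 0) ⊢ --c--▸ p4
  p4 = 0 | 0 ⊢ deadlocked
Q's transition system — 5 states:
  q0 = b.d.b.c.(0 | 0) ⊢ --b--▸ q1
  q1 = d.b.c.(0 | 0) ⊢ --d--▸ q2
  q2 = b.c.(0 | 0) ⊢ --b--▸ q3
  q3 = c.(0 | 0) ⊢ --c--▸ q4
  q4 = 0 | 0 ⊢ deadlocked
Run σ = ⟨d⟩ on P: start {p0}
  after d @ step 1: {p1}
  — P admits the full trace.
Run σ = ⟨d⟩ on Q: start {q0}
  after d @ step 1: ∅ (Q stuck)

d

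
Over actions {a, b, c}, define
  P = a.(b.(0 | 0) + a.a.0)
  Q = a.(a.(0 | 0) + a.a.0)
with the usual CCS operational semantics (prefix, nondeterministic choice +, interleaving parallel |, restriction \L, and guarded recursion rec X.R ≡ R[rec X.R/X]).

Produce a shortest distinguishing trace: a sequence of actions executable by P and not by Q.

LTS(P): 5 reachable states
  m0 = a.(b.(0 | 0) + a.a.0) ⊢ =a=> m1
  m1 = b.(0 | 0) + a.a.0 ⊢ =a=> m2, =b=> m3
  m2 = a.0 ⊢ =a=> m4
  m3 = 0 | 0 ⊢ deadlocked
  m4 = 0 ⊢ deadlocked
LTS(Q): 5 reachable states
  n0 = a.(a.(0 | 0) + a.a.0) ⊢ =a=> n1
  n1 = a.(0 | 0) + a.a.0 ⊢ =a=> n2, =a=> n3
  n2 = 0 | 0 ⊢ deadlocked
  n3 = a.0 ⊢ =a=> n4
  n4 = 0 ⊢ deadlocked
Trace ⟨ab⟩ through P, begin at {m0}:
  [1] a ⇒ {m1}
  [2] b ⇒ {m3}
  ✓ P
Trace ⟨ab⟩ through Q, begin at {n0}:
  [1] a ⇒ {n1}
  [2] b ⇒ ∅  — Q cannot continue

ab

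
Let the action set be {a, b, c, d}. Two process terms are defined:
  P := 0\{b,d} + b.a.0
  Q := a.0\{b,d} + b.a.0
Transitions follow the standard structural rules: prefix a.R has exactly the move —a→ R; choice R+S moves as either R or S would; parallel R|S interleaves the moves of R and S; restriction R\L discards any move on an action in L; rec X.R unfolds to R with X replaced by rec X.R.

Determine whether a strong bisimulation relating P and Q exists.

LTS(P): 3 reachable states
  s0 = 0\{b,d} + b.a.0 ⊢ ··b··> s1
  s1 = a.0 ⊢ ··a··> s2
  s2 = 0 ⊢ stopped
LTS(Q): 4 reachable states
  t0 = a.0\{b,d} + b.a.0 ⊢ ··a··> t1, ··b··> t2
  t1 = 0\{b,d} ⊢ stopped
  t2 = a.0 ⊢ ··a··> t3
  t3 = 0 ⊢ stopped
Bisimilarity quotient blocks:
  B0 = {s0}
  B1 = {s1, t2}
  B2 = {s2, t1, t3}
  B3 = {t0}
s0 ∈ B0, t0 ∈ B3 → different blocks

P ≁ Q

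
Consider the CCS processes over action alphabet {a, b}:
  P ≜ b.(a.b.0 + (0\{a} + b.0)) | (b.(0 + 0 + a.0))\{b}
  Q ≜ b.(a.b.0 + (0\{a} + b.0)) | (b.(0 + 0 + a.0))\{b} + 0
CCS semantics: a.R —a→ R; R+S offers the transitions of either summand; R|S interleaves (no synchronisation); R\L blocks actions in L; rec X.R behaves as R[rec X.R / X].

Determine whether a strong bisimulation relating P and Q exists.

P's transition system — 4 states:
  m0 = b.(a.b.0 + (0\{a} + b.0)) | (b.(0 + 0 + a.0))\{b} ⊢ -b-> m1
  m1 = (a.b.0 + (0\{a} + b.0)) | (b.(0 + 0 + a.0))\{b} ⊢ -a-> m2, -b-> m3
  m2 = b.0 | (b.(0 + 0 + a.0))\{b} ⊢ -b-> m3
  m3 = 0 | (b.(0 + 0 + a.0))\{b} ⊢ stopped
Q's transition system — 4 states:
  n0 = b.(a.b.0 + (0\{a} + b.0)) | (b.(0 + 0 + a.0))\{b} + 0 ⊢ -b-> n1
  n1 = (a.b.0 + (0\{a} + b.0)) | (b.(0 + 0 + a.0))\{b} ⊢ -a-> n2, -b-> n3
  n2 = b.0 | (b.(0 + 0 + a.0))\{b} ⊢ -b-> n3
  n3 = 0 | (b.(0 + 0 + a.0))\{b} ⊢ stopped
Coarsest stable partition (strong bisimilarity classes):
  B0 = {m0, n0}
  B1 = {m1, n1}
  B2 = {m3, n3}
  B3 = {m2, n2}
m0 ∈ B0, n0 ∈ B0 → same block

P ~ Q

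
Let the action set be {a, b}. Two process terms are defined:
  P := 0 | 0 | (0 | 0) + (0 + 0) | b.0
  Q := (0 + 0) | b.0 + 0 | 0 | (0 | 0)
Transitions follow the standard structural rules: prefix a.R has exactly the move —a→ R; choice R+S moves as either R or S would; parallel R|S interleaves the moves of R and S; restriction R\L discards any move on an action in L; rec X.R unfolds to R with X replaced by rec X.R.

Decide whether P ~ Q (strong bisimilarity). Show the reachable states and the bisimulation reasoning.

Reachable graph of P (2 states):
  p0 = 0 | 0 | (0 | 0) + (0 + 0) | b.0 ⊢ ··b··> p1
  p1 = (0 + 0) | 0 ⊢ stopped
Reachable graph of Q (2 states):
  q0 = (0 + 0) | b.0 + 0 | 0 | (0 | 0) ⊢ ··b··> q1
  q1 = (0 + 0) | 0 ⊢ stopped
Partition-refinement fixed point:
  B0 = {p0, q0}
  B1 = {p1, q1}
p0 ∈ B0, q0 ∈ B0 → same block

P ~ Q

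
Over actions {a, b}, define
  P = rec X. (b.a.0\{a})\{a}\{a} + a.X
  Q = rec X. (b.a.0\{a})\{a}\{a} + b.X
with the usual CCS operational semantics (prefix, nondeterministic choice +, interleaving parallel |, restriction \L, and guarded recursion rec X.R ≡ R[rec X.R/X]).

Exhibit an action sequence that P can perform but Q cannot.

a

P's transition system — 2 states:
  p0 = rec X. (b.a.0\{a})\{a}\{a} + a.X :: =a=> p0, =b=> p1
  p1 = (a.0\{a})\{a}\{a} :: (no moves)
Q's transition system — 2 states:
  q0 = rec X. (b.a.0\{a})\{a}\{a} + b.X :: =b=> q0, =b=> q1
  q1 = (a.0\{a})\{a}\{a} :: (no moves)
Executing a from P (initial set {p0}):
  step 1 (a): {p0}
  P completes σ.
Executing a from Q (initial set {q0}):
  step 1 (a): ∅ (Q stuck)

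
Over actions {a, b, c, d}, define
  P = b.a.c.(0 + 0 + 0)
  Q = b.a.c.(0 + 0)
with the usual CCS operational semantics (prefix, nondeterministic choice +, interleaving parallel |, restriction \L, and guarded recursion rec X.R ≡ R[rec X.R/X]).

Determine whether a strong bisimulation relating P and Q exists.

Reachable graph of P (4 states):
  m0 = b.a.c.(0 + 0 + 0) ⊢ =b=> m1
  m1 = a.c.(0 + 0 + 0) ⊢ =a=> m2
  m2 = c.(0 + 0 + 0) ⊢ =c=> m3
  m3 = 0 + 0 + 0 ⊢ ·
Reachable graph of Q (4 states):
  n0 = b.a.c.(0 + 0) ⊢ =b=> n1
  n1 = a.c.(0 + 0) ⊢ =a=> n2
  n2 = c.(0 + 0) ⊢ =c=> n3
  n3 = 0 + 0 ⊢ ·
Partition-refinement fixed point:
  B0 = {m0, n0}
  B1 = {m1, n1}
  B2 = {m2, n2}
  B3 = {m3, n3}
m0 ∈ B0, n0 ∈ B0 → same block

bisimilar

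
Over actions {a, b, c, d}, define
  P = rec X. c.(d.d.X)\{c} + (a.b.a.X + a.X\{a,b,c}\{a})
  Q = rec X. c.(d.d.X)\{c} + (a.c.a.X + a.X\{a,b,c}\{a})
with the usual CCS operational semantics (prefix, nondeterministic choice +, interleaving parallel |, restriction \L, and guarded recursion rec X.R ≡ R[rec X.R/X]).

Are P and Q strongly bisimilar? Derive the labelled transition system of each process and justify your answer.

NO

Reachable graph of P (10 states):
  p0 = rec X. c.(d.d.X)\{c} + (a.b.a.X + a.X\{a,b,c}\{a}) → ··a··> p1, ··a··> p2, ··c··> p3
  p1 = (rec X. c.(d.d.X)\{c} + (a.b.a.X + a.X\{a,b,c}\{a}))\{a,b,c}\{a} → deadlocked
  p2 = b.a.(rec X. c.(d.d.X)\{c} + (a.b.a.X + a.X\{a,b,c}\{a})) → ··b··> p4
  p3 = (d.d.(rec X. c.(d.d.X)\{c} + (a.b.a.X + a.X\{a,b,c}\{a})))\{c} → ··d··> p5
  p4 = a.(rec X. c.(d.d.X)\{c} + (a.b.a.X + a.X\{a,b,c}\{a})) → ··a··> p0
  p5 = (d.(rec X. c.(d.d.X)\{c} + (a.b.a.X + a.X\{a,b,c}\{a})))\{c} → ··d··> p6
  p6 = (rec X. c.(d.d.X)\{c} + (a.b.a.X + a.X\{a,b,c}\{a}))\{c} → ··a··> p7, ··a··> p8
  p7 = (b.a.(rec X. c.(d.d.X)\{c} + (a.b.a.X + a.X\{a,b,c}\{a})))\{c} → ··b··> p9
  p8 = (rec X. c.(d.d.X)\{c} + (a.b.a.X + a.X\{a,b,c}\{a}))\{a,b,c}\{a}\{c} → deadlocked
  p9 = (a.(rec X. c.(d.d.X)\{c} + (a.b.a.X + a.X\{a,b,c}\{a})))\{c} → ··a··> p6
Reachable graph of Q (9 states):
  q0 = rec X. c.(d.d.X)\{c} + (a.c.a.X + a.X\{a,b,c}\{a}) → ··a··> q1, ··a··> q2, ··c··> q3
  q1 = (rec X. c.(d.d.X)\{c} + (a.c.a.X + a.X\{a,b,c}\{a}))\{a,b,c}\{a} → deadlocked
  q2 = c.a.(rec X. c.(d.d.X)\{c} + (a.c.a.X + a.X\{a,b,c}\{a})) → ··c··> q4
  q3 = (d.d.(rec X. c.(d.d.X)\{c} + (a.c.a.X + a.X\{a,b,c}\{a})))\{c} → ··d··> q5
  q4 = a.(rec X. c.(d.d.X)\{c} + (a.c.a.X + a.X\{a,b,c}\{a})) → ··a··> q0
  q5 = (d.(rec X. c.(d.d.X)\{c} + (a.c.a.X + a.X\{a,b,c}\{a})))\{c} → ··d··> q6
  q6 = (rec X. c.(d.d.X)\{c} + (a.c.a.X + a.X\{a,b,c}\{a}))\{c} → ··a··> q7, ··a··> q8
  q7 = (c.a.(rec X. c.(d.d.X)\{c} + (a.c.a.X + a.X\{a,b,c}\{a})))\{c} → deadlocked
  q8 = (rec X. c.(d.d.X)\{c} + (a.c.a.X + a.X\{a,b,c}\{a}))\{a,b,c}\{a}\{c} → deadlocked
Coarsest stable partition (strong bisimilarity classes):
  B0 = {p0}
  B1 = {p2}
  B2 = {p4}
  B3 = {p3}
  B4 = {p5}
  B5 = {p6}
  B6 = {p7}
  B7 = {p9}
  B8 = {p1, p8, q1, q7, q8}
  B9 = {q0}
  B10 = {q3}
  B11 = {q5}
  B12 = {q6}
  B13 = {q2}
  B14 = {q4}
p0 ∈ B0, q0 ∈ B9 → different blocks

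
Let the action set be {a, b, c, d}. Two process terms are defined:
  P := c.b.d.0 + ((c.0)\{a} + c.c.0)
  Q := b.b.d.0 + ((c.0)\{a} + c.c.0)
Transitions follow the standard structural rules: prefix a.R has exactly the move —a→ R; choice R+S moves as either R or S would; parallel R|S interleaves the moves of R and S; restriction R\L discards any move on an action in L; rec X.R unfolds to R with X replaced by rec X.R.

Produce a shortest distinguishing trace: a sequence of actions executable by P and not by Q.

LTS(P): 6 reachable states
  u0 = c.b.d.0 + ((c.0)\{a} + c.c.0) → —c→ u1, —c→ u2, —c→ u3
  u1 = 0\{a} → (no moves)
  u2 = b.d.0 → —b→ u4
  u3 = c.0 → —c→ u5
  u4 = d.0 → —d→ u5
  u5 = 0 → (no moves)
LTS(Q): 6 reachable states
  v0 = b.b.d.0 + ((c.0)\{a} + c.c.0) → —b→ v1, —c→ v2, —c→ v3
  v1 = b.d.0 → —b→ v4
  v2 = 0\{a} → (no moves)
  v3 = c.0 → —c→ v5
  v4 = d.0 → —d→ v5
  v5 = 0 → (no moves)
Run σ = ⟨cb⟩ on P: start {u0}
  step 1 (c): {u1, u2, u3}
  step 2 (b): {u4}
  — P admits the full trace.
Run σ = ⟨cb⟩ on Q: start {v0}
  step 1 (c): {v2, v3}
  step 2 (b): ∅ (Q stuck)

cb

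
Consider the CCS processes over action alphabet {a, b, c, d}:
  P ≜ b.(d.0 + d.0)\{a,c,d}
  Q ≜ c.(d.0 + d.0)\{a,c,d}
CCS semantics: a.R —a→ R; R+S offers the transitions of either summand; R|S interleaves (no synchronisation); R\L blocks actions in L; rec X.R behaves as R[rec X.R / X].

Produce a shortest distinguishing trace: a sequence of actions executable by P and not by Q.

LTS(P): 2 reachable states
  u0 = b.(d.0 + d.0)\{a,c,d} has moves ··b··> u1
  u1 = (d.0 + d.0)\{a,c,d} has moves (no moves)
LTS(Q): 2 reachable states
  v0 = c.(d.0 + d.0)\{a,c,d} has moves ··c··> v1
  v1 = (d.0 + d.0)\{a,c,d} has moves (no moves)
Executing b from P (initial set {u0}):
  [1] b ⇒ {u1}
  P completes σ.
Executing b from Q (initial set {v0}):
  [1] b ⇒ no successor for Q

b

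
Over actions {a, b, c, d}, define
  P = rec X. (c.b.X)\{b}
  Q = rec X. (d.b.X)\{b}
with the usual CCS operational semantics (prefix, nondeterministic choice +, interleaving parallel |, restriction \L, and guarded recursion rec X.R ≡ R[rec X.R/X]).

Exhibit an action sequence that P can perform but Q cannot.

c

LTS(P): 2 reachable states
  p0 = rec X. (c.b.X)\{b} :: --c--▸ p1
  p1 = (b.(rec X. (c.b.X)\{b}))\{b} :: ∅
LTS(Q): 2 reachable states
  q0 = rec X. (d.b.X)\{b} :: --d--▸ q1
  q1 = (b.(rec X. (d.b.X)\{b}))\{b} :: ∅
Trace ⟨c⟩ through P, begin at {p0}:
  step 1 (c): {p1}
  ✓ P
Trace ⟨c⟩ through Q, begin at {q0}:
  step 1 (c): ∅ (Q stuck)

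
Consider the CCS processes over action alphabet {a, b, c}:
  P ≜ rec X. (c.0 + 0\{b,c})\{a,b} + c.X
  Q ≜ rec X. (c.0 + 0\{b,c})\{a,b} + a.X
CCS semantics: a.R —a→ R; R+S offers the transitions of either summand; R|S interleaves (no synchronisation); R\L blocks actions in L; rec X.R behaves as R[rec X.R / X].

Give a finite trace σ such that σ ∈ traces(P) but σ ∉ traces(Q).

cc

P's transition system — 2 states:
  s0 = rec X. (c.0 + 0\{b,c})\{a,b} + c.X has moves -c-> s0, -c-> s1
  s1 = 0\{a,b} has moves ·
Q's transition system — 2 states:
  t0 = rec X. (c.0 + 0\{b,c})\{a,b} + a.X has moves -a-> t0, -c-> t1
  t1 = 0\{a,b} has moves ·
Trace ⟨cc⟩ through P, begin at {s0}:
  after c @ step 1: {s0, s1}
  after c @ step 2: {s0, s1}
  — P admits the full trace.
Trace ⟨cc⟩ through Q, begin at {t0}:
  after c @ step 1: {t1}
  after c @ step 2: ∅ (Q stuck)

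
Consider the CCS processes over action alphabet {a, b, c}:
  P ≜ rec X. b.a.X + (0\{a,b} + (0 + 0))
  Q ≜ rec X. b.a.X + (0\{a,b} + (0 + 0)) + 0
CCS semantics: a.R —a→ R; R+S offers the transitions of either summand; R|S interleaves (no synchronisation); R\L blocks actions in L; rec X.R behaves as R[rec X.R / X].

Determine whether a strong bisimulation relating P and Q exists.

P's transition system — 2 states:
  s0 = rec X. b.a.X + (0\{a,b} + (0 + 0)) has moves ··b··> s1
  s1 = a.(rec X. b.a.X + (0\{a,b} + (0 + 0))) has moves ··a··> s0
Q's transition system — 2 states:
  t0 = rec X. b.a.X + (0\{a,b} + (0 + 0)) + 0 has moves ··b··> t1
  t1 = a.(rec X. b.a.X + (0\{a,b} + (0 + 0)) + 0) has moves ··a··> t0
Coarsest stable partition (strong bisimilarity classes):
  B0 = {s0, t0}
  B1 = {s1, t1}
s0 ∈ B0, t0 ∈ B0 → same block

YES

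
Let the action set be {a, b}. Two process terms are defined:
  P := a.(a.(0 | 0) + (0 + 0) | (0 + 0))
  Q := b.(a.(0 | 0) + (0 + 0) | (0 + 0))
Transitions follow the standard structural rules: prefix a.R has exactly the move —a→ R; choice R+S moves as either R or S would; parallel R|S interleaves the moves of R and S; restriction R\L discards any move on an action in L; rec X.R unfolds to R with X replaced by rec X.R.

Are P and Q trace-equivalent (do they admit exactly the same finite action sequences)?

LTS(P): 3 reachable states
  s0 = a.(a.(0 | 0) + (0 + 0) | (0 + 0)) :: --a--▸ s1
  s1 = a.(0 | 0) + (0 + 0) | (0 + 0) :: --a--▸ s2
  s2 = 0 | 0 :: deadlocked
LTS(Q): 3 reachable states
  t0 = b.(a.(0 | 0) + (0 + 0) | (0 + 0)) :: --b--▸ t1
  t1 = a.(0 | 0) + (0 + 0) | (0 + 0) :: --a--▸ t2
  t2 = 0 | 0 :: deadlocked
Trace ⟨a⟩ through P, begin at {s0}:
  [1] a ⇒ {s1}
  — P admits the full trace.
Trace ⟨a⟩ through Q, begin at {t0}:
  [1] a ⇒ ∅ (Q stuck)

traces(P) ≠ traces(Q) — witness ⟨a⟩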